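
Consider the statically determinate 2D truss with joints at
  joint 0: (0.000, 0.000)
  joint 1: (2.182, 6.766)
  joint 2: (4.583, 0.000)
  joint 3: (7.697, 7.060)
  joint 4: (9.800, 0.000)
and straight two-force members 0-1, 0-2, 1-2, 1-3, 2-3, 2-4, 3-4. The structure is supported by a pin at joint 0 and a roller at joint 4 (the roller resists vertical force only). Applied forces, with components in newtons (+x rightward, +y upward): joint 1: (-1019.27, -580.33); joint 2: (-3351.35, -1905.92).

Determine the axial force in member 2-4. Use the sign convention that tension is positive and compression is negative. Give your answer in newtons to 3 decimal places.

94.370

N=5 nodes, M=7 members, R=3 reactions → 2N=10, M+R=10
member 0 (0-1): L=7.1091, (cx,cy)=(0.3069,0.9517)
member 1 (0-2): L=4.5830, (cx,cy)=(1.0000,0.0000)
member 2 (1-2): L=7.1794, (cx,cy)=(0.3344,-0.9424)
member 3 (1-3): L=5.5228, (cx,cy)=(0.9986,0.0532)
member 4 (2-3): L=7.7163, (cx,cy)=(0.4036,0.9150)
member 5 (2-4): L=5.2170, (cx,cy)=(1.0000,0.0000)
member 6 (3-4): L=7.3666, (cx,cy)=(0.2855,-0.9584)
solve A·x = −loads:
  F[0-1] = -2279.4649 N (compression)
  F[0-2] = -3670.9866 N (compression)
  F[1-2] = +1672.6397 N (tension)
  F[1-3] = -240.0844 N (compression)
  F[2-3] = +360.2265 N (tension)
  F[2-4] = +94.3697 N (tension)
  F[3-4] = -330.5658 N (compression)
  Rx@0 = +4370.6200 N
  Ry@0 = +2169.4408 N
  Ry@4 = +316.8092 N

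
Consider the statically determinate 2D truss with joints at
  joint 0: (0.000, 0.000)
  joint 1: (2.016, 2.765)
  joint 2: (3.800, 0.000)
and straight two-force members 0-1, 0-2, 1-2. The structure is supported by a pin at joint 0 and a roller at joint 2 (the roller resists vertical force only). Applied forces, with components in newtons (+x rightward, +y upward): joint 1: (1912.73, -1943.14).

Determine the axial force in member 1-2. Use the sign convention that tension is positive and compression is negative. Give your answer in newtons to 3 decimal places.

N=3 nodes, M=3 members, R=3 reactions → 2N=6, M+R=6
member 0 (0-1): L=3.4219, (cx,cy)=(0.5891,0.8080)
member 1 (0-2): L=3.8000, (cx,cy)=(1.0000,0.0000)
member 2 (1-2): L=3.2906, (cx,cy)=(0.5422,-0.8403)
solve A·x = −loads:
  F[0-1] = +593.4321 N (tension)
  F[0-2] = +1563.1128 N (tension)
  F[1-2] = -2883.1499 N (compression)
  Rx@0 = -1912.7300 N
  Ry@0 = -479.5097 N
  Ry@2 = +2422.6497 N

-2883.150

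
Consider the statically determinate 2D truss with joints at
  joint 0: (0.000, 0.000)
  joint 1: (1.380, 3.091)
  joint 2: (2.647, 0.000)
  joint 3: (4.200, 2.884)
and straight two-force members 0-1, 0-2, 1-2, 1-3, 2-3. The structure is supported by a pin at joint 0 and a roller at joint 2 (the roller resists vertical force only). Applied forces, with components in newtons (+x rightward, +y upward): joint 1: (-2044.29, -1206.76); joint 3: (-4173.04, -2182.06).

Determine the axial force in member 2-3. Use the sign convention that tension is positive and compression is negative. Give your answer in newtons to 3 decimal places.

N=4 nodes, M=5 members, R=3 reactions → 2N=8, M+R=8
member 0 (0-1): L=3.3851, (cx,cy)=(0.4077,0.9131)
member 1 (0-2): L=2.6470, (cx,cy)=(1.0000,0.0000)
member 2 (1-2): L=3.3406, (cx,cy)=(0.3793,-0.9253)
member 3 (1-3): L=2.8276, (cx,cy)=(0.9973,-0.0732)
member 4 (2-3): L=3.2756, (cx,cy)=(0.4741,0.8805)
solve A·x = −loads:
  F[0-1] = -6824.0928 N (compression)
  F[0-2] = -3435.3327 N (compression)
  F[1-2] = +5659.0279 N (tension)
  F[1-3] = -2891.7879 N (compression)
  F[2-3] = -2718.7566 N (compression)
  Rx@0 = +6217.3300 N
  Ry@0 = +6231.2707 N
  Ry@2 = -2842.4507 N

-2718.757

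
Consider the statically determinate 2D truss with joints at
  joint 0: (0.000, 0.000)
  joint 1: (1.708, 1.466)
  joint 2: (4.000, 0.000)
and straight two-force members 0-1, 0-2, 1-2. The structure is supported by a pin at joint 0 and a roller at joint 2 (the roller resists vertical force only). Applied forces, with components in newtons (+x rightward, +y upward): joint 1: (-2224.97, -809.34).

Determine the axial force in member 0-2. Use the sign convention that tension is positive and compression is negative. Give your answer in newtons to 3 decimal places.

N=3 nodes, M=3 members, R=3 reactions → 2N=6, M+R=6
member 0 (0-1): L=2.2509, (cx,cy)=(0.7588,0.6513)
member 1 (0-2): L=4.0000, (cx,cy)=(1.0000,0.0000)
member 2 (1-2): L=2.7207, (cx,cy)=(0.8424,-0.5388)
solve A·x = −loads:
  F[0-1] = -1964.0666 N (compression)
  F[0-2] = -734.6021 N (compression)
  F[1-2] = +872.0160 N (tension)
  Rx@0 = +2224.9700 N
  Ry@0 = +1279.2033 N
  Ry@2 = -469.8633 N

-734.602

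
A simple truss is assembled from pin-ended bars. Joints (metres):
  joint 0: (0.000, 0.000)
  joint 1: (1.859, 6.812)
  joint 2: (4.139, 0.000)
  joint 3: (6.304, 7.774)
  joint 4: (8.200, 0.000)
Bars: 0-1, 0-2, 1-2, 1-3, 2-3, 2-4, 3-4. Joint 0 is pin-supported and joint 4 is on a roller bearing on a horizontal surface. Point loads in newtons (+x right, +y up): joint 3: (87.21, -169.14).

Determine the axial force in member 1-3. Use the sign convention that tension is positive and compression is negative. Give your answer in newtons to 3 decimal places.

25.257

N=5 nodes, M=7 members, R=3 reactions → 2N=10, M+R=10
member 0 (0-1): L=7.0611, (cx,cy)=(0.2633,0.9647)
member 1 (0-2): L=4.1390, (cx,cy)=(1.0000,0.0000)
member 2 (1-2): L=7.1834, (cx,cy)=(0.3174,-0.9483)
member 3 (1-3): L=4.5479, (cx,cy)=(0.9774,0.2115)
member 4 (2-3): L=8.0698, (cx,cy)=(0.2683,0.9633)
member 5 (2-4): L=4.0610, (cx,cy)=(1.0000,0.0000)
member 6 (3-4): L=8.0019, (cx,cy)=(0.2369,-0.9715)
solve A·x = −loads:
  F[0-1] = +45.1642 N (tension)
  F[0-2] = +75.3195 N (tension)
  F[1-2] = -40.3128 N (compression)
  F[1-3] = +25.2572 N (tension)
  F[2-3] = +39.6831 N (tension)
  F[2-4] = +51.8780 N (tension)
  F[3-4] = -218.9458 N (compression)
  Rx@0 = -87.2100 N
  Ry@0 = -43.5709 N
  Ry@4 = +212.7109 N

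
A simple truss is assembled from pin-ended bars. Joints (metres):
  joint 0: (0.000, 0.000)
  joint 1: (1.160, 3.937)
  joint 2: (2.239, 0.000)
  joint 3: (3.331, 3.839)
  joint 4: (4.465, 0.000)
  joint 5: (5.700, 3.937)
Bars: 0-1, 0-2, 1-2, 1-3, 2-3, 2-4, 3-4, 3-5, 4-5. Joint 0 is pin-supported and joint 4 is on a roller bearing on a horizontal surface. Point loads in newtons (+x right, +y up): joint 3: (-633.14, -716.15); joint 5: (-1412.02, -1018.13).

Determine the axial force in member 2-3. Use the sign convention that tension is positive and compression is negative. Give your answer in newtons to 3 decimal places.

-1802.382

N=6 nodes, M=9 members, R=3 reactions → 2N=12, M+R=12
member 0 (0-1): L=4.1043, (cx,cy)=(0.2826,0.9592)
member 1 (0-2): L=2.2390, (cx,cy)=(1.0000,0.0000)
member 2 (1-2): L=4.0822, (cx,cy)=(0.2643,-0.9644)
member 3 (1-3): L=2.1732, (cx,cy)=(0.9990,-0.0451)
member 4 (2-3): L=3.9913, (cx,cy)=(0.2736,0.9618)
member 5 (2-4): L=2.2260, (cx,cy)=(1.0000,0.0000)
member 6 (3-4): L=4.0030, (cx,cy)=(0.2833,-0.9590)
member 7 (3-5): L=2.3710, (cx,cy)=(0.9991,0.0413)
member 8 (4-5): L=4.1262, (cx,cy)=(0.2993,0.9542)
solve A·x = −loads:
  F[0-1] = -1761.5085 N (compression)
  F[0-2] = -1547.3084 N (compression)
  F[1-2] = +1797.5409 N (tension)
  F[1-3] = -973.9674 N (compression)
  F[2-3] = -1802.3821 N (compression)
  F[2-4] = -579.0592 N (compression)
  F[3-4] = +967.3756 N (tension)
  F[3-5] = -1107.9542 N (compression)
  F[4-5] = -1019.0532 N (compression)
  Rx@0 = +2045.1600 N
  Ry@0 = +1689.6911 N
  Ry@4 = +44.5889 N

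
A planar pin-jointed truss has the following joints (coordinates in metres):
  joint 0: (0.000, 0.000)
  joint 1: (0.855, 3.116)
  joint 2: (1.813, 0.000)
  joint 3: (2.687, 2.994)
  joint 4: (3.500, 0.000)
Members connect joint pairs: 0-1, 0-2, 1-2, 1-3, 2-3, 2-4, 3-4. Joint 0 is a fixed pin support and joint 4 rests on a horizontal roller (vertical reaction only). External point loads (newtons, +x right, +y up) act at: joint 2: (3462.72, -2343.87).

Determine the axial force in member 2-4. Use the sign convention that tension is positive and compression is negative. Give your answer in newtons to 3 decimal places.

N=5 nodes, M=7 members, R=3 reactions → 2N=10, M+R=10
member 0 (0-1): L=3.2312, (cx,cy)=(0.2646,0.9644)
member 1 (0-2): L=1.8130, (cx,cy)=(1.0000,0.0000)
member 2 (1-2): L=3.2599, (cx,cy)=(0.2939,-0.9558)
member 3 (1-3): L=1.8361, (cx,cy)=(0.9978,-0.0664)
member 4 (2-3): L=3.1190, (cx,cy)=(0.2802,0.9599)
member 5 (2-4): L=1.6870, (cx,cy)=(1.0000,0.0000)
member 6 (3-4): L=3.1024, (cx,cy)=(0.2621,-0.9651)
solve A·x = −loads:
  F[0-1] = -1171.5029 N (compression)
  F[0-2] = +3772.7111 N (tension)
  F[1-2] = +1228.6865 N (tension)
  F[1-3] = -672.5519 N (compression)
  F[2-3] = +1218.2443 N (tension)
  F[2-4] = +329.6872 N (tension)
  F[3-4] = -1258.0907 N (compression)
  Rx@0 = -3462.7200 N
  Ry@0 = +1129.7453 N
  Ry@4 = +1214.1247 N

329.687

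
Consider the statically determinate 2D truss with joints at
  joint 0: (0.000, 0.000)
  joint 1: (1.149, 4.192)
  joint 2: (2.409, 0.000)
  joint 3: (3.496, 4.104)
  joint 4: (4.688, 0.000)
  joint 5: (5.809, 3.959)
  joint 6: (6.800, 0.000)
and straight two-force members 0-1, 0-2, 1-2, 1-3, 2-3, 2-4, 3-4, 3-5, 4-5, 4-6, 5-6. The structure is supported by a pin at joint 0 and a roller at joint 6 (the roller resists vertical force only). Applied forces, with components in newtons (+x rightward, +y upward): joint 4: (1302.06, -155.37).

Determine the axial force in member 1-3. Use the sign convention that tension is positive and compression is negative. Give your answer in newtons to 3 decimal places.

-28.067

N=7 nodes, M=11 members, R=3 reactions → 2N=14, M+R=14
member 0 (0-1): L=4.3466, (cx,cy)=(0.2643,0.9644)
member 1 (0-2): L=2.4090, (cx,cy)=(1.0000,0.0000)
member 2 (1-2): L=4.3773, (cx,cy)=(0.2879,-0.9577)
member 3 (1-3): L=2.3486, (cx,cy)=(0.9993,-0.0375)
member 4 (2-3): L=4.2455, (cx,cy)=(0.2560,0.9667)
member 5 (2-4): L=2.2790, (cx,cy)=(1.0000,0.0000)
member 6 (3-4): L=4.2736, (cx,cy)=(0.2789,-0.9603)
member 7 (3-5): L=2.3175, (cx,cy)=(0.9980,-0.0626)
member 8 (4-5): L=4.1146, (cx,cy)=(0.2724,0.9622)
member 9 (4-6): L=2.1120, (cx,cy)=(1.0000,0.0000)
member 10 (5-6): L=4.0811, (cx,cy)=(0.2428,-0.9701)
solve A·x = −loads:
  F[0-1] = -50.0359 N (compression)
  F[0-2] = +1315.2867 N (tension)
  F[1-2] = +51.4869 N (tension)
  F[1-3] = -28.0669 N (compression)
  F[2-3] = -51.0079 N (compression)
  F[2-4] = +1343.1670 N (tension)
  F[3-4] = +53.9155 N (tension)
  F[3-5] = -56.2555 N (compression)
  F[4-5] = +107.6670 N (tension)
  F[4-6] = +26.8123 N (tension)
  F[5-6] = -110.4187 N (compression)
  Rx@0 = -1302.0600 N
  Ry@0 = +48.2561 N
  Ry@6 = +107.1139 N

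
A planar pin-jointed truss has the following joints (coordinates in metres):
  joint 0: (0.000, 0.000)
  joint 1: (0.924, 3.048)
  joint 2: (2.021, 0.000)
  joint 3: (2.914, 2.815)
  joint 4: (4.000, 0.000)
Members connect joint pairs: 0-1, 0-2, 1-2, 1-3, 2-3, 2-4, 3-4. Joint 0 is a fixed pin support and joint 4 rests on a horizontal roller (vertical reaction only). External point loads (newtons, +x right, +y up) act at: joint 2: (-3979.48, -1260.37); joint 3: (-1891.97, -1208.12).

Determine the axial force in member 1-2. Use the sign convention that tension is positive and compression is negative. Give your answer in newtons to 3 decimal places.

N=5 nodes, M=7 members, R=3 reactions → 2N=10, M+R=10
member 0 (0-1): L=3.1850, (cx,cy)=(0.2901,0.9570)
member 1 (0-2): L=2.0210, (cx,cy)=(1.0000,0.0000)
member 2 (1-2): L=3.2394, (cx,cy)=(0.3386,-0.9409)
member 3 (1-3): L=2.0036, (cx,cy)=(0.9932,-0.1163)
member 4 (2-3): L=2.9532, (cx,cy)=(0.3024,0.9532)
member 5 (2-4): L=1.9790, (cx,cy)=(1.0000,0.0000)
member 6 (3-4): L=3.0172, (cx,cy)=(0.3599,-0.9330)
solve A·x = −loads:
  F[0-1] = -2385.6467 N (compression)
  F[0-2] = -5179.3453 N (compression)
  F[1-2] = +2623.0714 N (tension)
  F[1-3] = -1591.1852 N (compression)
  F[2-3] = -1267.0295 N (compression)
  F[2-4] = +71.5423 N (tension)
  F[3-4] = -198.7652 N (compression)
  Rx@0 = +5871.4500 N
  Ry@0 = +2283.0465 N
  Ry@4 = +185.4435 N

2623.071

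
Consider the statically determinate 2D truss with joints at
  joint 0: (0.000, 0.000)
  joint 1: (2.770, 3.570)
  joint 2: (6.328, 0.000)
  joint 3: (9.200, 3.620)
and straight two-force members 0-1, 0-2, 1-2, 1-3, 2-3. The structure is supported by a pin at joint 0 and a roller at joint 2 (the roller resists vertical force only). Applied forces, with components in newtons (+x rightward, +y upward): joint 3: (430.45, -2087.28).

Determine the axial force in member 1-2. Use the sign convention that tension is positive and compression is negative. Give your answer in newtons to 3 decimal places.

-1662.077

N=4 nodes, M=5 members, R=3 reactions → 2N=8, M+R=8
member 0 (0-1): L=4.5186, (cx,cy)=(0.6130,0.7901)
member 1 (0-2): L=6.3280, (cx,cy)=(1.0000,0.0000)
member 2 (1-2): L=5.0403, (cx,cy)=(0.7059,-0.7083)
member 3 (1-3): L=6.4302, (cx,cy)=(1.0000,0.0078)
member 4 (2-3): L=4.6209, (cx,cy)=(0.6215,0.7834)
solve A·x = −loads:
  F[0-1] = +1510.7178 N (tension)
  F[0-2] = -495.6516 N (compression)
  F[1-2] = -1662.0771 N (compression)
  F[1-3] = +2099.4509 N (tension)
  F[2-3] = -2685.2385 N (compression)
  Rx@0 = -430.4500 N
  Ry@0 = -1193.5678 N
  Ry@2 = +3280.8478 N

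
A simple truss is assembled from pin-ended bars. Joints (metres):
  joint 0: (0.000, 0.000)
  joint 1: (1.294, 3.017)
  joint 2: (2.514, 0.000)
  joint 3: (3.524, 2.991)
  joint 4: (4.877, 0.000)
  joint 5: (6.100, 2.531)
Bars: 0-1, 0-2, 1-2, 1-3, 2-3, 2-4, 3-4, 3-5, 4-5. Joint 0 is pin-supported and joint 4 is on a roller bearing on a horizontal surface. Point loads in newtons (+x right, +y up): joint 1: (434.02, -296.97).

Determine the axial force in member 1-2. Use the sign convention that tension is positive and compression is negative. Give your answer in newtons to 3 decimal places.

N=6 nodes, M=9 members, R=3 reactions → 2N=12, M+R=12
member 0 (0-1): L=3.2828, (cx,cy)=(0.3942,0.9190)
member 1 (0-2): L=2.5140, (cx,cy)=(1.0000,0.0000)
member 2 (1-2): L=3.2543, (cx,cy)=(0.3749,-0.9271)
member 3 (1-3): L=2.2302, (cx,cy)=(0.9999,-0.0117)
member 4 (2-3): L=3.1569, (cx,cy)=(0.3199,0.9474)
member 5 (2-4): L=2.3630, (cx,cy)=(1.0000,0.0000)
member 6 (3-4): L=3.2828, (cx,cy)=(0.4121,-0.9111)
member 7 (3-5): L=2.6167, (cx,cy)=(0.9844,-0.1758)
member 8 (4-5): L=2.8110, (cx,cy)=(0.4351,0.9004)
solve A·x = −loads:
  F[0-1] = +54.7496 N (tension)
  F[0-2] = +412.4390 N (tension)
  F[1-2] = -371.1692 N (compression)
  F[1-3] = -273.3119 N (compression)
  F[2-3] = +363.1894 N (tension)
  F[2-4] = +157.0976 N (tension)
  F[3-4] = -381.1663 N (compression)
  F[3-5] = -0.0000 N (compression)
  F[4-5] = +0.0000 N (tension)
  Rx@0 = -434.0200 N
  Ry@0 = -50.3168 N
  Ry@4 = +347.2868 N

-371.169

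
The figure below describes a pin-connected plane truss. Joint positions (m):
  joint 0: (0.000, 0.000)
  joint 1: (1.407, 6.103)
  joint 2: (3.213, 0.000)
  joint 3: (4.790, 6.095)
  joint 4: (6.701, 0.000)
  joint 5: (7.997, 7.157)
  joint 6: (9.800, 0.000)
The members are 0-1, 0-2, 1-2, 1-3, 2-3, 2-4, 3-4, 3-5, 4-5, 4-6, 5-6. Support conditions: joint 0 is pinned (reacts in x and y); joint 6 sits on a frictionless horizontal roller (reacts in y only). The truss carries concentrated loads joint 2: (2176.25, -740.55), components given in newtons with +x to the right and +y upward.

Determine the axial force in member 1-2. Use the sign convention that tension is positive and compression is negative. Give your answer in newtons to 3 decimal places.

519.739

N=7 nodes, M=11 members, R=3 reactions → 2N=14, M+R=14
member 0 (0-1): L=6.2631, (cx,cy)=(0.2246,0.9744)
member 1 (0-2): L=3.2130, (cx,cy)=(1.0000,0.0000)
member 2 (1-2): L=6.3646, (cx,cy)=(0.2838,-0.9589)
member 3 (1-3): L=3.3830, (cx,cy)=(1.0000,-0.0024)
member 4 (2-3): L=6.2957, (cx,cy)=(0.2505,0.9681)
member 5 (2-4): L=3.4880, (cx,cy)=(1.0000,0.0000)
member 6 (3-4): L=6.3876, (cx,cy)=(0.2992,-0.9542)
member 7 (3-5): L=3.3783, (cx,cy)=(0.9493,0.3144)
member 8 (4-5): L=7.2734, (cx,cy)=(0.1782,0.9840)
member 9 (4-6): L=3.0990, (cx,cy)=(1.0000,0.0000)
member 10 (5-6): L=7.3806, (cx,cy)=(0.2443,-0.9697)
solve A·x = −loads:
  F[0-1] = -510.8119 N (compression)
  F[0-2] = +2291.0037 N (tension)
  F[1-2] = +519.7387 N (tension)
  F[1-3] = -262.2337 N (compression)
  F[2-3] = +250.1493 N (tension)
  F[2-4] = +199.5736 N (tension)
  F[3-4] = -293.2614 N (compression)
  F[3-5] = -117.8096 N (compression)
  F[4-5] = +284.3804 N (tension)
  F[4-6] = +61.1651 N (tension)
  F[5-6] = -250.3805 N (compression)
  Rx@0 = -2176.2500 N
  Ry@0 = +497.7554 N
  Ry@6 = +242.7946 N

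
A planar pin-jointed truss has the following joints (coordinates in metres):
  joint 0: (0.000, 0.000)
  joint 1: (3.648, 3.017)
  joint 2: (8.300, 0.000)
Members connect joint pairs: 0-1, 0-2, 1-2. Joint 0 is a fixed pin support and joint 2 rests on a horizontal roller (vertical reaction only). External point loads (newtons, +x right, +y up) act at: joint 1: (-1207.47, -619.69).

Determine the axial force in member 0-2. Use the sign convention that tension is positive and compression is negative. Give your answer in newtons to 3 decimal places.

-256.798

N=3 nodes, M=3 members, R=3 reactions → 2N=6, M+R=6
member 0 (0-1): L=4.7339, (cx,cy)=(0.7706,0.6373)
member 1 (0-2): L=8.3000, (cx,cy)=(1.0000,0.0000)
member 2 (1-2): L=5.5447, (cx,cy)=(0.8390,-0.5441)
solve A·x = −loads:
  F[0-1] = -1233.6695 N (compression)
  F[0-2] = -256.7977 N (compression)
  F[1-2] = +306.0746 N (tension)
  Rx@0 = +1207.4700 N
  Ry@0 = +786.2331 N
  Ry@2 = -166.5431 N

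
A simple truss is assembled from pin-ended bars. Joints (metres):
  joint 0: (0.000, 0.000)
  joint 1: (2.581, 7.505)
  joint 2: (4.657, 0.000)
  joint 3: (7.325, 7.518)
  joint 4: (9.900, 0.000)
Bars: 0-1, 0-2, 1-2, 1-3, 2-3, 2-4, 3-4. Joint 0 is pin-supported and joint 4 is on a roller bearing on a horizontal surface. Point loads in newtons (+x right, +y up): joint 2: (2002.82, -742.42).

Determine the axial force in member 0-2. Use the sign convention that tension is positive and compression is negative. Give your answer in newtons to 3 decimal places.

2138.037

N=5 nodes, M=7 members, R=3 reactions → 2N=10, M+R=10
member 0 (0-1): L=7.9364, (cx,cy)=(0.3252,0.9456)
member 1 (0-2): L=4.6570, (cx,cy)=(1.0000,0.0000)
member 2 (1-2): L=7.7868, (cx,cy)=(0.2666,-0.9638)
member 3 (1-3): L=4.7440, (cx,cy)=(1.0000,0.0027)
member 4 (2-3): L=7.9774, (cx,cy)=(0.3344,0.9424)
member 5 (2-4): L=5.2430, (cx,cy)=(1.0000,0.0000)
member 6 (3-4): L=7.9468, (cx,cy)=(0.3240,-0.9460)
solve A·x = −loads:
  F[0-1] = -415.7839 N (compression)
  F[0-2] = +2138.0371 N (tension)
  F[1-2] = +407.2547 N (tension)
  F[1-3] = -243.7937 N (compression)
  F[2-3] = +371.2859 N (tension)
  F[2-4] = +119.6177 N (tension)
  F[3-4] = -369.1546 N (compression)
  Rx@0 = -2002.8200 N
  Ry@0 = +393.1826 N
  Ry@4 = +349.2374 N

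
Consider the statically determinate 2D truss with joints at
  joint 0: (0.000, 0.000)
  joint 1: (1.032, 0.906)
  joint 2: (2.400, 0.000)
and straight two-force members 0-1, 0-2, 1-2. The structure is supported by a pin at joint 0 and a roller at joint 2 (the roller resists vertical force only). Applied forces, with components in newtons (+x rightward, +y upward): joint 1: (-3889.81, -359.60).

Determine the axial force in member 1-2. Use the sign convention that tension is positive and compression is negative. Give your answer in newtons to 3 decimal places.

2379.312

N=3 nodes, M=3 members, R=3 reactions → 2N=6, M+R=6
member 0 (0-1): L=1.3733, (cx,cy)=(0.7515,0.6597)
member 1 (0-2): L=2.4000, (cx,cy)=(1.0000,0.0000)
member 2 (1-2): L=1.6408, (cx,cy)=(0.8337,-0.5522)
solve A·x = −loads:
  F[0-1] = -2536.4124 N (compression)
  F[0-2] = -1983.7137 N (compression)
  F[1-2] = +2379.3120 N (tension)
  Rx@0 = +3889.8100 N
  Ry@0 = +1673.3753 N
  Ry@2 = -1313.7753 N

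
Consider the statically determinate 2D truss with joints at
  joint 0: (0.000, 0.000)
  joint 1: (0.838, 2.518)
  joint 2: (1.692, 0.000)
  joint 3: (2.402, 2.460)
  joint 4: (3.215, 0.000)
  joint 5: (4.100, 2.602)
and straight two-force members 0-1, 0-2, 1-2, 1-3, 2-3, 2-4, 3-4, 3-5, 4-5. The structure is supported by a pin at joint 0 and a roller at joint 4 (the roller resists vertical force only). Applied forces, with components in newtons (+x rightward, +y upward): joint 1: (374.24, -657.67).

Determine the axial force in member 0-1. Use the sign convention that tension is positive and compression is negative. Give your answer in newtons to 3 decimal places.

-203.555

N=6 nodes, M=9 members, R=3 reactions → 2N=12, M+R=12
member 0 (0-1): L=2.6538, (cx,cy)=(0.3158,0.9488)
member 1 (0-2): L=1.6920, (cx,cy)=(1.0000,0.0000)
member 2 (1-2): L=2.6589, (cx,cy)=(0.3212,-0.9470)
member 3 (1-3): L=1.5651, (cx,cy)=(0.9993,-0.0371)
member 4 (2-3): L=2.5604, (cx,cy)=(0.2773,0.9608)
member 5 (2-4): L=1.5230, (cx,cy)=(1.0000,0.0000)
member 6 (3-4): L=2.5909, (cx,cy)=(0.3138,-0.9495)
member 7 (3-5): L=1.7039, (cx,cy)=(0.9965,0.0833)
member 8 (4-5): L=2.7484, (cx,cy)=(0.3220,0.9467)
solve A·x = −loads:
  F[0-1] = -203.5552 N (compression)
  F[0-2] = +438.5177 N (tension)
  F[1-2] = -479.3772 N (compression)
  F[1-3] = -284.7432 N (compression)
  F[2-3] = +472.5077 N (tension)
  F[2-4] = +153.5215 N (tension)
  F[3-4] = -489.2412 N (compression)
  F[3-5] = +0.0000 N (tension)
  F[4-5] = -0.0000 N (compression)
  Rx@0 = -374.2400 N
  Ry@0 = +193.1401 N
  Ry@4 = +464.5299 N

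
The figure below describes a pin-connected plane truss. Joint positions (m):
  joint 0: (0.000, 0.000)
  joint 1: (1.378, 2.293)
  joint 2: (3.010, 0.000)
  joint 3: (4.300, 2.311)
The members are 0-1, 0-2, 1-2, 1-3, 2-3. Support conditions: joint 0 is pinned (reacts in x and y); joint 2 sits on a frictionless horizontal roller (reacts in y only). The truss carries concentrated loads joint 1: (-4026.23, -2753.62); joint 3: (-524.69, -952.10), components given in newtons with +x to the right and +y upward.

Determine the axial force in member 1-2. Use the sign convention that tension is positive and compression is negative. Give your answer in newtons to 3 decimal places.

N=4 nodes, M=5 members, R=3 reactions → 2N=8, M+R=8
member 0 (0-1): L=2.6752, (cx,cy)=(0.5151,0.8571)
member 1 (0-2): L=3.0100, (cx,cy)=(1.0000,0.0000)
member 2 (1-2): L=2.8145, (cx,cy)=(0.5799,-0.8147)
member 3 (1-3): L=2.9221, (cx,cy)=(1.0000,0.0062)
member 4 (2-3): L=2.6467, (cx,cy)=(0.4874,0.8732)
solve A·x = −loads:
  F[0-1] = -5314.1899 N (compression)
  F[0-2] = -1813.5791 N (compression)
  F[1-2] = +2211.0424 N (tension)
  F[1-3] = +6.7956 N (tension)
  F[2-3] = -1090.4361 N (compression)
  Rx@0 = +4550.9200 N
  Ry@0 = +4554.9511 N
  Ry@2 = -849.2311 N

2211.042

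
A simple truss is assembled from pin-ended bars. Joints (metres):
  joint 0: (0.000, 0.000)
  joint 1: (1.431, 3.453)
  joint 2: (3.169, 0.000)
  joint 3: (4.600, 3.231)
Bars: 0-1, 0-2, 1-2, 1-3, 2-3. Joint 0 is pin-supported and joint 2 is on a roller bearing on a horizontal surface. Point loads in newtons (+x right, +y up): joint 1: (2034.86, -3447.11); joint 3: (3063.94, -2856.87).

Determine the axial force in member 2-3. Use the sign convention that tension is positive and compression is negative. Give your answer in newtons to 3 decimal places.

-2802.818

N=4 nodes, M=5 members, R=3 reactions → 2N=8, M+R=8
member 0 (0-1): L=3.7378, (cx,cy)=(0.3828,0.9238)
member 1 (0-2): L=3.1690, (cx,cy)=(1.0000,0.0000)
member 2 (1-2): L=3.8657, (cx,cy)=(0.4496,-0.8932)
member 3 (1-3): L=3.1768, (cx,cy)=(0.9976,-0.0699)
member 4 (2-3): L=3.5337, (cx,cy)=(0.4050,0.9143)
solve A·x = −loads:
  F[0-1] = +5131.6027 N (tension)
  F[0-2] = +3134.1763 N (tension)
  F[1-2] = -9495.7139 N (compression)
  F[1-3] = +4209.2504 N (tension)
  F[2-3] = -2802.8184 N (compression)
  Rx@0 = -5098.8000 N
  Ry@0 = -4740.6329 N
  Ry@2 = +11044.6129 N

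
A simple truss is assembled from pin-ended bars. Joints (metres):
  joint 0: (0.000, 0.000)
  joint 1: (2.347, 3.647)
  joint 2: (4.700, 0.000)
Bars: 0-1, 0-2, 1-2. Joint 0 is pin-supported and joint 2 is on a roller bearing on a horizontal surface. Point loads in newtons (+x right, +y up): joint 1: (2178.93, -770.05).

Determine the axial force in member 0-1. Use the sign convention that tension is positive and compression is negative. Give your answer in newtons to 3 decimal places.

1552.165

N=3 nodes, M=3 members, R=3 reactions → 2N=6, M+R=6
member 0 (0-1): L=4.3369, (cx,cy)=(0.5412,0.8409)
member 1 (0-2): L=4.7000, (cx,cy)=(1.0000,0.0000)
member 2 (1-2): L=4.3402, (cx,cy)=(0.5421,-0.8403)
solve A·x = −loads:
  F[0-1] = +1552.1648 N (tension)
  F[0-2] = +1338.9521 N (tension)
  F[1-2] = -2469.7415 N (compression)
  Rx@0 = -2178.9300 N
  Ry@0 = -1305.2404 N
  Ry@2 = +2075.2904 N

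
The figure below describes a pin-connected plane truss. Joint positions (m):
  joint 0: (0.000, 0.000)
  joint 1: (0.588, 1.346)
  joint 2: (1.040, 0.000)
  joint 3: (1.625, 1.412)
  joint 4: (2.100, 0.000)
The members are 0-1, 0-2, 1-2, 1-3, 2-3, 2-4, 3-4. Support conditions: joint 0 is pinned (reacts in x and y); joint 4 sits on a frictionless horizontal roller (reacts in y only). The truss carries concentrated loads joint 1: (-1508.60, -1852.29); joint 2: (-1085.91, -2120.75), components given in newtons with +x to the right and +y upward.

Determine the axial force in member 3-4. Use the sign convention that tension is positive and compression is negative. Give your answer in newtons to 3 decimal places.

N=5 nodes, M=7 members, R=3 reactions → 2N=10, M+R=10
member 0 (0-1): L=1.4688, (cx,cy)=(0.4003,0.9164)
member 1 (0-2): L=1.0400, (cx,cy)=(1.0000,0.0000)
member 2 (1-2): L=1.4199, (cx,cy)=(0.3183,-0.9480)
member 3 (1-3): L=1.0391, (cx,cy)=(0.9980,0.0635)
member 4 (2-3): L=1.5284, (cx,cy)=(0.3828,0.9238)
member 5 (2-4): L=1.0600, (cx,cy)=(1.0000,0.0000)
member 6 (3-4): L=1.4898, (cx,cy)=(0.3188,-0.9478)
solve A·x = −loads:
  F[0-1] = -3678.6904 N (compression)
  F[0-2] = -1121.8612 N (compression)
  F[1-2] = +1570.9592 N (tension)
  F[1-3] = -465.0868 N (compression)
  F[2-3] = +683.5718 N (tension)
  F[2-4] = +202.5063 N (tension)
  F[3-4] = -635.1257 N (compression)
  Rx@0 = +2594.5100 N
  Ry@0 = +3371.0634 N
  Ry@4 = +601.9766 N

-635.126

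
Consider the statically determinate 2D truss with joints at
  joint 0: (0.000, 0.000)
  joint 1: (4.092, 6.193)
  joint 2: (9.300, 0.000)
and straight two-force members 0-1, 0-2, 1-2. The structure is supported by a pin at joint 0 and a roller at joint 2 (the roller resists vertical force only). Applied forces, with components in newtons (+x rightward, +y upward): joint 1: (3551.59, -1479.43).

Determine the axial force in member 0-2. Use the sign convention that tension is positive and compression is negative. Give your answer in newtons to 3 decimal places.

N=3 nodes, M=3 members, R=3 reactions → 2N=6, M+R=6
member 0 (0-1): L=7.4228, (cx,cy)=(0.5513,0.8343)
member 1 (0-2): L=9.3000, (cx,cy)=(1.0000,0.0000)
member 2 (1-2): L=8.0918, (cx,cy)=(0.6436,-0.7653)
solve A·x = −loads:
  F[0-1] = +1841.6996 N (tension)
  F[0-2] = +2536.3058 N (tension)
  F[1-2] = -3940.7003 N (compression)
  Rx@0 = -3551.5900 N
  Ry@0 = -1536.5726 N
  Ry@2 = +3016.0026 N

2536.306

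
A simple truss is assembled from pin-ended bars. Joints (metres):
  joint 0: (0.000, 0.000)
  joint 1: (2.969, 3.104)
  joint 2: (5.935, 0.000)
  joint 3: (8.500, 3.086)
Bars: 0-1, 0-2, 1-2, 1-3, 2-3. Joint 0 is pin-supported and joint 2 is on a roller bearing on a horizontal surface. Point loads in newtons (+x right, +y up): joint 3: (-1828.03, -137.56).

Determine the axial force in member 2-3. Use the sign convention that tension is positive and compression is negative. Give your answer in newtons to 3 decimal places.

-186.105

N=4 nodes, M=5 members, R=3 reactions → 2N=8, M+R=8
member 0 (0-1): L=4.2953, (cx,cy)=(0.6912,0.7226)
member 1 (0-2): L=5.9350, (cx,cy)=(1.0000,0.0000)
member 2 (1-2): L=4.2932, (cx,cy)=(0.6909,-0.7230)
member 3 (1-3): L=5.5310, (cx,cy)=(1.0000,-0.0033)
member 4 (2-3): L=4.0128, (cx,cy)=(0.6392,0.7690)
solve A·x = −loads:
  F[0-1] = -1233.0545 N (compression)
  F[0-2] = -975.7213 N (compression)
  F[1-2] = +1240.1524 N (tension)
  F[1-3] = -1709.0799 N (compression)
  F[2-3] = -186.1053 N (compression)
  Rx@0 = +1828.0300 N
  Ry@0 = +891.0630 N
  Ry@2 = -753.5030 N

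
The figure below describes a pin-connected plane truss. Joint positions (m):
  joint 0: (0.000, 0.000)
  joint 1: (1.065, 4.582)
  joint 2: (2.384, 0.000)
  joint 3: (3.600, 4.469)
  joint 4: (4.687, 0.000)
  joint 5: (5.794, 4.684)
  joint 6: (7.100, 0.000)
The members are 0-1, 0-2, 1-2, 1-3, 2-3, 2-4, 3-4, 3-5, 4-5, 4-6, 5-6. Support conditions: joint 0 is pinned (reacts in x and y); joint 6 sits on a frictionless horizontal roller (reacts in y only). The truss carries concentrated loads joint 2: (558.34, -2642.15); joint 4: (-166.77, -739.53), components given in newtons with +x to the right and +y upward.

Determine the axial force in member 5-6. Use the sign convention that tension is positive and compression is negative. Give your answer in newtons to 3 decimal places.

N=7 nodes, M=11 members, R=3 reactions → 2N=14, M+R=14
member 0 (0-1): L=4.7041, (cx,cy)=(0.2264,0.9740)
member 1 (0-2): L=2.3840, (cx,cy)=(1.0000,0.0000)
member 2 (1-2): L=4.7681, (cx,cy)=(0.2766,-0.9610)
member 3 (1-3): L=2.5375, (cx,cy)=(0.9990,-0.0445)
member 4 (2-3): L=4.6315, (cx,cy)=(0.2626,0.9649)
member 5 (2-4): L=2.3030, (cx,cy)=(1.0000,0.0000)
member 6 (3-4): L=4.5993, (cx,cy)=(0.2363,-0.9717)
member 7 (3-5): L=2.2045, (cx,cy)=(0.9952,0.0975)
member 8 (4-5): L=4.8130, (cx,cy)=(0.2300,0.9732)
member 9 (4-6): L=2.4130, (cx,cy)=(1.0000,0.0000)
member 10 (5-6): L=4.8627, (cx,cy)=(0.2686,-0.9633)
solve A·x = −loads:
  F[0-1] = -2059.8012 N (compression)
  F[0-2] = +857.9013 N (tension)
  F[1-2] = +2136.8442 N (tension)
  F[1-3] = -1058.5005 N (compression)
  F[2-3] = +610.0975 N (tension)
  F[2-4] = +730.4988 N (tension)
  F[3-4] = -727.5194 N (compression)
  F[3-5] = -728.8008 N (compression)
  F[4-5] = +1486.2855 N (tension)
  F[4-6] = +383.4802 N (tension)
  F[5-6] = -1427.8217 N (compression)
  Rx@0 = -391.5700 N
  Ry@0 = +2006.3191 N
  Ry@6 = +1375.3609 N

-1427.822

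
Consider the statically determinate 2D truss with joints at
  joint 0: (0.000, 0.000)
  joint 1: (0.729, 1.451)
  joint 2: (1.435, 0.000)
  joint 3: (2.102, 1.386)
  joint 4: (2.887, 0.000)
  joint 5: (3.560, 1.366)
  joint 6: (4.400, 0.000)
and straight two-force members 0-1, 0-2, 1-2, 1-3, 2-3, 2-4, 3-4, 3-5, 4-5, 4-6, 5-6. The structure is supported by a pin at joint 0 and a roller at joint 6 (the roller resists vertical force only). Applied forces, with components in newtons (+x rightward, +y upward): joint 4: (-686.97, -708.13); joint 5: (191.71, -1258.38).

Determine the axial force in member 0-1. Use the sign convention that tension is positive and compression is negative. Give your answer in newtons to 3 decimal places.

-474.750

N=7 nodes, M=11 members, R=3 reactions → 2N=14, M+R=14
member 0 (0-1): L=1.6238, (cx,cy)=(0.4489,0.8936)
member 1 (0-2): L=1.4350, (cx,cy)=(1.0000,0.0000)
member 2 (1-2): L=1.6136, (cx,cy)=(0.4375,-0.8992)
member 3 (1-3): L=1.3745, (cx,cy)=(0.9989,-0.0473)
member 4 (2-3): L=1.5381, (cx,cy)=(0.4336,0.9011)
member 5 (2-4): L=1.4520, (cx,cy)=(1.0000,0.0000)
member 6 (3-4): L=1.5929, (cx,cy)=(0.4928,-0.8701)
member 7 (3-5): L=1.4581, (cx,cy)=(0.9999,-0.0137)
member 8 (4-5): L=1.5228, (cx,cy)=(0.4420,0.8970)
member 9 (4-6): L=1.5130, (cx,cy)=(1.0000,0.0000)
member 10 (5-6): L=1.6036, (cx,cy)=(0.5238,-0.8518)
solve A·x = −loads:
  F[0-1] = -474.7499 N (compression)
  F[0-2] = -282.1272 N (compression)
  F[1-2] = +494.3781 N (tension)
  F[1-3] = -429.9141 N (compression)
  F[2-3] = -493.3480 N (compression)
  F[2-4] = +148.1084 N (tension)
  F[3-4] = +501.5748 N (tension)
  F[3-5] = -890.6395 N (compression)
  F[4-5] = +302.8797 N (tension)
  F[4-6] = +948.4073 N (tension)
  F[5-6] = -1810.5628 N (compression)
  Rx@0 = +495.2600 N
  Ry@0 = +424.2191 N
  Ry@6 = +1542.2909 N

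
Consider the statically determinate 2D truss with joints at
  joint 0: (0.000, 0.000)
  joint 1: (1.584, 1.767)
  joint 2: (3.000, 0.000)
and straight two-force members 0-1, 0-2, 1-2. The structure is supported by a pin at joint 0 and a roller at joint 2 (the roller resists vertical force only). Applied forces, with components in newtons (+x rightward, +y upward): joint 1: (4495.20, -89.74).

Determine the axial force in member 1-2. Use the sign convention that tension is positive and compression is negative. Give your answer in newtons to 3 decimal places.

-3453.643

N=3 nodes, M=3 members, R=3 reactions → 2N=6, M+R=6
member 0 (0-1): L=2.3730, (cx,cy)=(0.6675,0.7446)
member 1 (0-2): L=3.0000, (cx,cy)=(1.0000,0.0000)
member 2 (1-2): L=2.2644, (cx,cy)=(0.6253,-0.7804)
solve A·x = −loads:
  F[0-1] = +3498.8864 N (tension)
  F[0-2] = +2159.7049 N (tension)
  F[1-2] = -3453.6430 N (compression)
  Rx@0 = -4495.2000 N
  Ry@0 = -2605.3155 N
  Ry@2 = +2695.0555 N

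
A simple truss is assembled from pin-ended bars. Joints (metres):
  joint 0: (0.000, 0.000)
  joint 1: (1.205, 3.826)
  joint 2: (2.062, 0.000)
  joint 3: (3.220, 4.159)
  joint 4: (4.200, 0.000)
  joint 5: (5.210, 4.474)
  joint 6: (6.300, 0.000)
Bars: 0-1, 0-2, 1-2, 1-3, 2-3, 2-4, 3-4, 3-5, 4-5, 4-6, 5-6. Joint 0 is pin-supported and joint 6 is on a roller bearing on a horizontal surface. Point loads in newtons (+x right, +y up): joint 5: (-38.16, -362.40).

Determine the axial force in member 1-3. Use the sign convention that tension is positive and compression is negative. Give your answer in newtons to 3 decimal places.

N=7 nodes, M=11 members, R=3 reactions → 2N=14, M+R=14
member 0 (0-1): L=4.0113, (cx,cy)=(0.3004,0.9538)
member 1 (0-2): L=2.0620, (cx,cy)=(1.0000,0.0000)
member 2 (1-2): L=3.9208, (cx,cy)=(0.2186,-0.9758)
member 3 (1-3): L=2.0423, (cx,cy)=(0.9866,0.1630)
member 4 (2-3): L=4.3172, (cx,cy)=(0.2682,0.9634)
member 5 (2-4): L=2.1380, (cx,cy)=(1.0000,0.0000)
member 6 (3-4): L=4.2729, (cx,cy)=(0.2294,-0.9733)
member 7 (3-5): L=2.0148, (cx,cy)=(0.9877,0.1563)
member 8 (4-5): L=4.5866, (cx,cy)=(0.2202,0.9755)
member 9 (4-6): L=2.1000, (cx,cy)=(1.0000,0.0000)
member 10 (5-6): L=4.6049, (cx,cy)=(0.2367,-0.9716)
solve A·x = −loads:
  F[0-1] = -94.1491 N (compression)
  F[0-2] = -9.8773 N (compression)
  F[1-2] = +84.1220 N (tension)
  F[1-3] = -47.3029 N (compression)
  F[2-3] = -85.2104 N (compression)
  F[2-4] = +31.3658 N (tension)
  F[3-4] = +78.0423 N (tension)
  F[3-5] = -88.5135 N (compression)
  F[4-5] = -77.8735 N (compression)
  F[4-6] = +66.4134 N (tension)
  F[5-6] = -280.5729 N (compression)
  Rx@0 = +38.1600 N
  Ry@0 = +89.8006 N
  Ry@6 = +272.5994 N

-47.303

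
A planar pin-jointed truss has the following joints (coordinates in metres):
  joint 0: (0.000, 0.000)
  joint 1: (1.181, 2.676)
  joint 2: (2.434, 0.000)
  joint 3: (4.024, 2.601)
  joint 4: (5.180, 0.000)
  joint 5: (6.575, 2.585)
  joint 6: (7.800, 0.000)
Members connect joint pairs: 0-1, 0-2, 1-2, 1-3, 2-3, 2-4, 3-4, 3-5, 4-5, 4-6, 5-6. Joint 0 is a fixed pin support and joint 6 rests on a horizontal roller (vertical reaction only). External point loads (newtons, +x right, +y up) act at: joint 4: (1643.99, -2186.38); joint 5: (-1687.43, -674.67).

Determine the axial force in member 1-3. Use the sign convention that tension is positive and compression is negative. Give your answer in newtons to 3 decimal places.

N=7 nodes, M=11 members, R=3 reactions → 2N=14, M+R=14
member 0 (0-1): L=2.9250, (cx,cy)=(0.4038,0.9149)
member 1 (0-2): L=2.4340, (cx,cy)=(1.0000,0.0000)
member 2 (1-2): L=2.9548, (cx,cy)=(0.4241,-0.9056)
member 3 (1-3): L=2.8440, (cx,cy)=(0.9997,-0.0264)
member 4 (2-3): L=3.0485, (cx,cy)=(0.5216,0.8532)
member 5 (2-4): L=2.7460, (cx,cy)=(1.0000,0.0000)
member 6 (3-4): L=2.8463, (cx,cy)=(0.4061,-0.9138)
member 7 (3-5): L=2.5511, (cx,cy)=(1.0000,-0.0063)
member 8 (4-5): L=2.9374, (cx,cy)=(0.4749,0.8800)
member 9 (4-6): L=2.6200, (cx,cy)=(1.0000,0.0000)
member 10 (5-6): L=2.8606, (cx,cy)=(0.4282,-0.9037)
solve A·x = −loads:
  F[0-1] = -1529.8296 N (compression)
  F[0-2] = +574.2410 N (tension)
  F[1-2] = +1582.9640 N (tension)
  F[1-3] = -1289.3890 N (compression)
  F[2-3] = -1680.2356 N (compression)
  F[2-4] = +2121.8601 N (tension)
  F[3-4] = +1550.7793 N (tension)
  F[3-5] = -2795.1862 N (compression)
  F[4-5] = +874.1258 N (tension)
  F[4-6] = +692.5686 N (tension)
  F[5-6] = -1617.2570 N (compression)
  Rx@0 = +43.4400 N
  Ry@0 = +1399.5888 N
  Ry@6 = +1461.4612 N

-1289.389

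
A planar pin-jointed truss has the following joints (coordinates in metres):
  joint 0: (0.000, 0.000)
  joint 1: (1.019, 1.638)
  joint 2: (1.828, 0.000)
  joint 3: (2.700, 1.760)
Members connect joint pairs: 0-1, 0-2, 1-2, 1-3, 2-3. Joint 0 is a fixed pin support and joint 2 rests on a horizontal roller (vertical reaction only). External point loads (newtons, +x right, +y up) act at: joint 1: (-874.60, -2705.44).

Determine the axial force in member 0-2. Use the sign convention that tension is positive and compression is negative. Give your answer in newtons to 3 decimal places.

357.790

N=4 nodes, M=5 members, R=3 reactions → 2N=8, M+R=8
member 0 (0-1): L=1.9291, (cx,cy)=(0.5282,0.8491)
member 1 (0-2): L=1.8280, (cx,cy)=(1.0000,0.0000)
member 2 (1-2): L=1.8269, (cx,cy)=(0.4428,-0.8966)
member 3 (1-3): L=1.6854, (cx,cy)=(0.9974,0.0724)
member 4 (2-3): L=1.9642, (cx,cy)=(0.4440,0.8961)
solve A·x = −loads:
  F[0-1] = -2333.0679 N (compression)
  F[0-2] = +357.7898 N (tension)
  F[1-2] = -807.9634 N (compression)
  F[1-3] = +0.0000 N (tension)
  F[2-3] = +0.0000 N (tension)
  Rx@0 = +874.6000 N
  Ry@0 = +1981.0152 N
  Ry@2 = +724.4248 N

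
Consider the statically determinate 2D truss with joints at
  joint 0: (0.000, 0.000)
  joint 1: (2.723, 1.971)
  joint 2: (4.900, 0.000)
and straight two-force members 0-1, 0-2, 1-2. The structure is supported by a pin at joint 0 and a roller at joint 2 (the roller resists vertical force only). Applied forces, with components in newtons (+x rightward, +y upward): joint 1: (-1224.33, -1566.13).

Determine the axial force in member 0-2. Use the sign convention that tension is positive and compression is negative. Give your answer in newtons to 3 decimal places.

N=3 nodes, M=3 members, R=3 reactions → 2N=6, M+R=6
member 0 (0-1): L=3.3615, (cx,cy)=(0.8101,0.5863)
member 1 (0-2): L=4.9000, (cx,cy)=(1.0000,0.0000)
member 2 (1-2): L=2.9367, (cx,cy)=(0.7413,-0.6712)
solve A·x = −loads:
  F[0-1] = -2026.5936 N (compression)
  F[0-2] = +417.3305 N (tension)
  F[1-2] = -562.9636 N (compression)
  Rx@0 = +1224.3300 N
  Ry@0 = +1188.2897 N
  Ry@2 = +377.8403 N

417.330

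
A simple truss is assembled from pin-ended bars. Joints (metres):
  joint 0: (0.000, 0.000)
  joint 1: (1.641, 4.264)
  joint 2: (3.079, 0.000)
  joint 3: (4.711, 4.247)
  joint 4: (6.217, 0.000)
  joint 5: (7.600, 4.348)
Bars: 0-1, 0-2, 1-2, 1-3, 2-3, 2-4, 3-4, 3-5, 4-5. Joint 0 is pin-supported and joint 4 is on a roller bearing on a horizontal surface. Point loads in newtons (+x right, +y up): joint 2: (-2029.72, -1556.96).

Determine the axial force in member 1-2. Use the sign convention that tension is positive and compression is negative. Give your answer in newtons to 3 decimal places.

832.676

N=6 nodes, M=9 members, R=3 reactions → 2N=12, M+R=12
member 0 (0-1): L=4.5689, (cx,cy)=(0.3592,0.9333)
member 1 (0-2): L=3.0790, (cx,cy)=(1.0000,0.0000)
member 2 (1-2): L=4.4999, (cx,cy)=(0.3196,-0.9476)
member 3 (1-3): L=3.0700, (cx,cy)=(1.0000,-0.0055)
member 4 (2-3): L=4.5498, (cx,cy)=(0.3587,0.9335)
member 5 (2-4): L=3.1380, (cx,cy)=(1.0000,0.0000)
member 6 (3-4): L=4.5061, (cx,cy)=(0.3342,-0.9425)
member 7 (3-5): L=2.8908, (cx,cy)=(0.9994,0.0349)
member 8 (4-5): L=4.5627, (cx,cy)=(0.3031,0.9530)
solve A·x = −loads:
  F[0-1] = -842.0564 N (compression)
  F[0-2] = -1727.2788 N (compression)
  F[1-2] = +832.6764 N (tension)
  F[1-3] = -568.5393 N (compression)
  F[2-3] = +822.6914 N (tension)
  F[2-4] = +273.4318 N (tension)
  F[3-4] = -818.1369 N (compression)
  F[3-5] = +0.0000 N (tension)
  F[4-5] = +0.0000 N (tension)
  Rx@0 = +2029.7200 N
  Ry@0 = +785.8679 N
  Ry@4 = +771.0921 N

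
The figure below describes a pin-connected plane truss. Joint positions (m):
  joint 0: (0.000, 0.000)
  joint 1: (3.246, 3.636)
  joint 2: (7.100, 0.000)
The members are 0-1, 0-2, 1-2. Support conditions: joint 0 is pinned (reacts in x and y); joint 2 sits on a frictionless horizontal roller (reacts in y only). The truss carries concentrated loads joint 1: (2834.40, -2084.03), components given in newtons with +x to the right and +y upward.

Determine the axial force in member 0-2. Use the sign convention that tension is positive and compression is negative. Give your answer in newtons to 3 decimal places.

2548.469

N=3 nodes, M=3 members, R=3 reactions → 2N=6, M+R=6
member 0 (0-1): L=4.8741, (cx,cy)=(0.6660,0.7460)
member 1 (0-2): L=7.1000, (cx,cy)=(1.0000,0.0000)
member 2 (1-2): L=5.2985, (cx,cy)=(0.7274,-0.6862)
solve A·x = −loads:
  F[0-1] = +429.3478 N (tension)
  F[0-2] = +2548.4686 N (tension)
  F[1-2] = -3503.6303 N (compression)
  Rx@0 = -2834.4000 N
  Ry@0 = -320.2855 N
  Ry@2 = +2404.3155 N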